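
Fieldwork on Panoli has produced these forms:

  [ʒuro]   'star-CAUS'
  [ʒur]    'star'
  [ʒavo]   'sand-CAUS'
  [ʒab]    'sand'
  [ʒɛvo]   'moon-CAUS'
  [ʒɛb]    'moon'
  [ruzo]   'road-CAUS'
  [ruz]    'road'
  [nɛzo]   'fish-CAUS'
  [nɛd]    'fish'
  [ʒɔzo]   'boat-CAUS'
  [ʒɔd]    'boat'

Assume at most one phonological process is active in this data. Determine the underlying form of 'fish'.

/nɛd/

'fish' shows [z] ~ [d] at the end of the stem ([nɛzo] vs [nɛd]).
But 'road' keeps [z] in both environments ([ruzo], [ruz]), so there is no rule changing /z/ to [d] in isolation.
The alternation reflects intervocalic spirantization: voiced stops become fricatives between vowels. /d/ is underlying.
So 'fish' = /nɛd/.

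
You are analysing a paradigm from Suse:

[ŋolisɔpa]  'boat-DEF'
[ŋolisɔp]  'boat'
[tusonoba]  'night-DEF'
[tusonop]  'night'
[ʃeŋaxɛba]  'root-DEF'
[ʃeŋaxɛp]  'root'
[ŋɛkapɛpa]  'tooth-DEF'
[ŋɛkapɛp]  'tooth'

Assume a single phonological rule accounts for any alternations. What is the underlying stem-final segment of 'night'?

The stem for 'night' ends in [b] in [tusonoba] but [p] in [tusonop].
The stem 'boat' ([ŋolisɔpa], [ŋolisɔp]) shows [p] unchanged in both environments, so [p] cannot be basic with [b] derived before the DEF suffix.
The underlying segment must be /b/; voiced obstruents become voiceless word-finally, yielding [p] there.

/b/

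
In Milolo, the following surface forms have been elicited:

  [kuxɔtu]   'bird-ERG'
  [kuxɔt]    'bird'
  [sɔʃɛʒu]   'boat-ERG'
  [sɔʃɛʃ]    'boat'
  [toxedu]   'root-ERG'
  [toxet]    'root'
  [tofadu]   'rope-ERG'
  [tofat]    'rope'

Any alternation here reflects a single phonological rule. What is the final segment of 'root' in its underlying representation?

/d/

The root 'root' surfaces as [toxedu] and [toxet], with a stem-final [d] ~ [t] alternation.
If /t/ were underlying and a rule turned it into [d] before the ERG suffix, 'bird' would also alternate; but it has [t] in both [kuxɔtu] and [kuxɔt].
Therefore /d/ is basic and [t] is derived by word-final obstruent devoicing (voiced obstruents become voiceless word-finally).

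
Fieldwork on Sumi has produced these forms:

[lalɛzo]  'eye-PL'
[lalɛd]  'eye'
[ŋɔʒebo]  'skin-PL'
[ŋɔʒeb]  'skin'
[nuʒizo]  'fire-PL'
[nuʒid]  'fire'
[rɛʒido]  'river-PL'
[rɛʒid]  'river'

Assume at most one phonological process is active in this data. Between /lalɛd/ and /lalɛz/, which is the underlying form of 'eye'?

The stem for 'eye' ends in [z] in [lalɛzo] but [d] in [lalɛd].
If /d/ were underlying and a rule turned it into [z] before the PL suffix, 'river' would also alternate; but it has [d] in both [rɛʒido] and [rɛʒid].
So /z/ is underlying, and a rule of word-final hardening — voiced fricatives become stops word-finally — gives [d].

/lalɛz/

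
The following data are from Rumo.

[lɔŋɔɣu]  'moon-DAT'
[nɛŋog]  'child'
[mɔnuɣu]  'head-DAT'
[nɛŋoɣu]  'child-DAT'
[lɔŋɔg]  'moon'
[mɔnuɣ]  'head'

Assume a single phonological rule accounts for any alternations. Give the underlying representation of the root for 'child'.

/nɛŋog/

The stem for 'child' ends in [g] in [nɛŋog] but [ɣ] in [nɛŋoɣu].
The stem 'head' ([mɔnuɣ], [mɔnuɣu]) shows [ɣ] unchanged in both environments, so [ɣ] cannot be basic with [g] derived in isolation.
The underlying segment must be /g/; voiced stops become fricatives between vowels, yielding [ɣ] there.
The underlying form of 'child' is therefore /nɛŋog/.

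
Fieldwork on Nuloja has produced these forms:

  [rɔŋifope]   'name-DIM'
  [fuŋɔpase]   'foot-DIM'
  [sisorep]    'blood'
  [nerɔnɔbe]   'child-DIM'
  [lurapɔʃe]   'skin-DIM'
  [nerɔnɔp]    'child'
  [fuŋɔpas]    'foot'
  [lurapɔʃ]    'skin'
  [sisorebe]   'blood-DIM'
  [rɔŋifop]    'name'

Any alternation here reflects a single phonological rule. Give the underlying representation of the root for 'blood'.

/sisoreb/

The stem for 'blood' ends in [b] in [sisorebe] but [p] in [sisorep].
The stem 'name' ([rɔŋifope], [rɔŋifop]) shows [p] unchanged in both environments, so [p] cannot be basic with [b] derived before the DIM suffix.
Therefore /b/ is basic and [p] is derived by word-final obstruent devoicing (voiced obstruents become voiceless word-finally).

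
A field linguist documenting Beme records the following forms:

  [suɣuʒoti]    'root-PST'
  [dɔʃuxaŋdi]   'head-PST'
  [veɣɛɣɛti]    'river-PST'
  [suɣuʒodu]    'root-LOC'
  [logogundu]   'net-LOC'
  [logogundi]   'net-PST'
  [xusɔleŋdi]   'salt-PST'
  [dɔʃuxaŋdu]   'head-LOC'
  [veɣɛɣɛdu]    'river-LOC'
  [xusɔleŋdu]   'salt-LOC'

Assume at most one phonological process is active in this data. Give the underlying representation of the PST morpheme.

/-ti/

The PST suffix surfaces as [-di] and [-ti], depending on the final segment of the stem.
By contrast the LOC suffix keeps its initial [d] throughout — that segment must be underlying.
The PST suffix is therefore /-ti/ underlyingly, with post-nasal voicing: voiceless stops become voiced after a nasal.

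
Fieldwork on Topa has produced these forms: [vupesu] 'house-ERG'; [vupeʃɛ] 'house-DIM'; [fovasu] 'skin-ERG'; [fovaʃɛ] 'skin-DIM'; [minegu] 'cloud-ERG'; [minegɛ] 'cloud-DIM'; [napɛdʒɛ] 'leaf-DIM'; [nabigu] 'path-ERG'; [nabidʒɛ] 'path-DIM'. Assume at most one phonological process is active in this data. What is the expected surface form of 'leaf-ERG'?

'path' shows [g] ~ [dʒ] at the end of the stem ([nabigu] vs [nabidʒɛ]).
If /g/ were underlying and a rule turned it into [dʒ] before the DIM suffix, 'cloud' would also alternate; but it has [g] in both [minegu] and [minegɛ].
Therefore /dʒ/ is basic and [g] is derived by depalatalization (palato-alveolar /dʒ/ and /ʃ/ become [g] and [s] when no front vowel follows).
The one attested form of 'leaf', [napɛdʒɛ], shows underlying /napɛdʒ/. Applying the same rule when no front vowel follows gives [napɛgu].

[napɛgu]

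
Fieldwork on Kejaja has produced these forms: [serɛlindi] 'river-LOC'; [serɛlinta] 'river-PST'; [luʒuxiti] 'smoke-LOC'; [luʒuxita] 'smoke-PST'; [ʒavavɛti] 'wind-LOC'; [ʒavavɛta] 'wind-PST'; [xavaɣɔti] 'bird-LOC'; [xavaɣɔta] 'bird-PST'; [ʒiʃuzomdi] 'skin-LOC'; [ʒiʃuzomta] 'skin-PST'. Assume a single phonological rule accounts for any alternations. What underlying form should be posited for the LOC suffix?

/-di/

The LOC suffix surfaces as [-di] and [-ti], depending on the final segment of the stem.
The PST suffix, which begins with [t], is invariant after every stem; so [t] is not altered by any rule here.
The LOC suffix is therefore /-di/ underlyingly, with post-vocalic devoicing: voiced stops become voiceless after a vowel.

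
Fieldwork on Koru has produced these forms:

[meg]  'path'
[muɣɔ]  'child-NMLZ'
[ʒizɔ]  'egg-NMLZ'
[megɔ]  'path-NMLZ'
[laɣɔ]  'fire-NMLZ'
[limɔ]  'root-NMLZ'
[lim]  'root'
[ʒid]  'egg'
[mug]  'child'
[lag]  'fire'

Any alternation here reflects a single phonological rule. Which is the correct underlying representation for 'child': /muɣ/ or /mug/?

/muɣ/

The stem for 'child' ends in [ɣ] in [muɣɔ] but [g] in [mug].
If /g/ were underlying and a rule turned it into [ɣ] before the NMLZ suffix, 'path' would also alternate; but it has [g] in both [megɔ] and [meg].
The underlying segment must be /ɣ/; voiced fricatives become stops word-finally, yielding [g] there.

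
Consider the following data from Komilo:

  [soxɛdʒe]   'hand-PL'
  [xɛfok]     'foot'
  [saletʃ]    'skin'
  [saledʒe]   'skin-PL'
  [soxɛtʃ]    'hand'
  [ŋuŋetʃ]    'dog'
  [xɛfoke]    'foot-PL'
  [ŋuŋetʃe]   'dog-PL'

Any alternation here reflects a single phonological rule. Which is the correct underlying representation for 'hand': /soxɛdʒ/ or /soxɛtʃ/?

In [soxɛtʃ] and [soxɛdʒe] the final segment of 'hand' alternates: [tʃ] ~ [dʒ].
If /tʃ/ were underlying and a rule turned it into [dʒ] before the PL suffix, 'dog' would also alternate; but it has [tʃ] in both [ŋuŋetʃ] and [ŋuŋetʃe].
The underlying segment must be /dʒ/; voiced obstruents become voiceless word-finally, yielding [tʃ] there.

/soxɛdʒ/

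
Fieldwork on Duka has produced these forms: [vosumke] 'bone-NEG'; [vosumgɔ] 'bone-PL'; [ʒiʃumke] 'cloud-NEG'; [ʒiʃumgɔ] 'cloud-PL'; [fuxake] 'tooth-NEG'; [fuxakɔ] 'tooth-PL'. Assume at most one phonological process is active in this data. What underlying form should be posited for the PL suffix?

The PL suffix surfaces as [-gɔ] and [-kɔ], depending on the final segment of the stem.
The NEG suffix, which begins with [k], is invariant after every stem; so [k] is not altered by any rule here.
So the underlying form is /-gɔ/, and voiced stops become voiceless after a vowel.

/-gɔ/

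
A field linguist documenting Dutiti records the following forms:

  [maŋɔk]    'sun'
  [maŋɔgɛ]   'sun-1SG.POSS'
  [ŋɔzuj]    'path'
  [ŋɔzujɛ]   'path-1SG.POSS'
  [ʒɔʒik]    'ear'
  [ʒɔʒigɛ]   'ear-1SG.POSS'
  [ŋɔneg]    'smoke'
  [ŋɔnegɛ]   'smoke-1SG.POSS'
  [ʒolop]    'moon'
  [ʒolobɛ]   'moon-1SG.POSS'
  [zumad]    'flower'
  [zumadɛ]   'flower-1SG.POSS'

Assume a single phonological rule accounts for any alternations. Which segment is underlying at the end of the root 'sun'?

The stem for 'sun' ends in [k] in [maŋɔk] but [g] in [maŋɔgɛ].
But 'smoke' keeps [g] in both environments ([ŋɔneg], [ŋɔnegɛ]), so there is no rule changing /g/ to [k] in isolation.
Therefore /k/ is basic and [g] is derived by intervocalic voicing (voiceless stops become voiced between vowels).

/k/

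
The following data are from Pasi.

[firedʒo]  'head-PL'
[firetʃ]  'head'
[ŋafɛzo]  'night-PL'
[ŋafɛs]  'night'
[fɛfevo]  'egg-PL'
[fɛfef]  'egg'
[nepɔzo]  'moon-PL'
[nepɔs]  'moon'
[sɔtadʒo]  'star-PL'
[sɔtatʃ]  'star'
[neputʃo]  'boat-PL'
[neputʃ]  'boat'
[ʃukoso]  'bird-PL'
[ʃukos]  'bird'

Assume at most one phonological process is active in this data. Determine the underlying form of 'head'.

/firedʒ/

The stem for 'head' ends in [dʒ] in [firedʒo] but [tʃ] in [firetʃ].
Compare 'boat', with invariant [tʃ] in [neputʃo] and [neputʃ]: an analysis with underlying /tʃ/ and a rule producing [dʒ] before the PL suffix would wrongly predict alternation here too.
Therefore /dʒ/ is basic and [tʃ] is derived by word-final obstruent devoicing (voiced obstruents become voiceless word-finally).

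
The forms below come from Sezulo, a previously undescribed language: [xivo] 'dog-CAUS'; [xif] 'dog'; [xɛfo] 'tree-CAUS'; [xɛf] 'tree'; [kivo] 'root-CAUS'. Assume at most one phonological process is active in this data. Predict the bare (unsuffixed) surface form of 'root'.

[kif]

In [xivo] and [xif] the final segment of 'dog' alternates: [v] ~ [f].
If /f/ were underlying and a rule turned it into [v] before the CAUS suffix, 'tree' would also alternate; but it has [f] in both [xɛfo] and [xɛf].
The alternation reflects word-final obstruent devoicing: voiced obstruents become voiceless word-finally. /v/ is underlying.
From [kivo] the stem 'root' is /kiv/; word-finally this yields [kif].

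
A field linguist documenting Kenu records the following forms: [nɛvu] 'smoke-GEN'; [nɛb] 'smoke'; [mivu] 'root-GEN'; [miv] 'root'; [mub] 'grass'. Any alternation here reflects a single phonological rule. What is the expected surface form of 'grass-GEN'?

[muvu]

'smoke' shows [v] ~ [b] at the end of the stem ([nɛvu] vs [nɛb]).
If /v/ were underlying and a rule turned it into [b] in isolation, 'root' would also alternate; but it has [v] in both [mivu] and [miv].
So /b/ is underlying, and a rule of intervocalic spirantization — voiced stops become fricatives between vowels — gives [v].
The one attested form of 'grass', [mub], shows underlying /mub/. Applying the same rule between vowels gives [muvu].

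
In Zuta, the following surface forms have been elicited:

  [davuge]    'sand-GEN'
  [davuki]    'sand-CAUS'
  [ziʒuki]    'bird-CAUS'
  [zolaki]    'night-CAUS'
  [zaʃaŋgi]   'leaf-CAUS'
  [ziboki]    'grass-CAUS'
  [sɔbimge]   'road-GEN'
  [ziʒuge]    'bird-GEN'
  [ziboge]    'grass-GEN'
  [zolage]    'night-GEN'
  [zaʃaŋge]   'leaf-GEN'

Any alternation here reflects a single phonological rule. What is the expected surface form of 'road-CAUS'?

The CAUS morpheme has two allomorphs, [-gi] and [-ki].
By contrast the GEN suffix keeps its initial [g] throughout — that segment must be underlying.
The CAUS suffix is therefore /-ki/ underlyingly, with post-nasal voicing: voiceless stops become voiced after a nasal.
After 'road', which ends in a nasal, the suffix surfaces as [-gi], giving [sɔbimgi].

[sɔbimgi]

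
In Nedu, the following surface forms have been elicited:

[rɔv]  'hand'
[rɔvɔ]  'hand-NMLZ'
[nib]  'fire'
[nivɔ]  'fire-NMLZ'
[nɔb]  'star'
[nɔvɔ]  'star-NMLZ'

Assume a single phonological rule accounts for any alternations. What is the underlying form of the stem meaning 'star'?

The root 'star' surfaces as [nɔb] and [nɔvɔ], with a stem-final [b] ~ [v] alternation.
But 'hand' keeps [v] in both environments ([rɔv], [rɔvɔ]), so there is no rule changing /v/ to [b] in isolation.
Therefore /b/ is basic and [v] is derived by intervocalic spirantization (voiced stops become fricatives between vowels).
So 'star' = /nɔb/.

/nɔb/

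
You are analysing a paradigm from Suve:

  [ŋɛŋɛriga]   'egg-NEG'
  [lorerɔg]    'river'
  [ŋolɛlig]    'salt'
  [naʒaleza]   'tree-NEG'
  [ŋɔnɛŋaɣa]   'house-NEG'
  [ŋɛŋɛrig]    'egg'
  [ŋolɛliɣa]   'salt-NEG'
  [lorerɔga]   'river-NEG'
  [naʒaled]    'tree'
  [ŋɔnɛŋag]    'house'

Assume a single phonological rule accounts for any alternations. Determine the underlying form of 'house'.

/ŋɔnɛŋaɣ/

The stem for 'house' ends in [g] in [ŋɔnɛŋag] but [ɣ] in [ŋɔnɛŋaɣa].
Compare 'river', with invariant [g] in [lorerɔg] and [lorerɔga]: an analysis with underlying /g/ and a rule producing [ɣ] before the NEG suffix would wrongly predict alternation here too.
The underlying segment must be /ɣ/; voiced fricatives become stops word-finally, yielding [g] there.
So 'house' = /ŋɔnɛŋaɣ/.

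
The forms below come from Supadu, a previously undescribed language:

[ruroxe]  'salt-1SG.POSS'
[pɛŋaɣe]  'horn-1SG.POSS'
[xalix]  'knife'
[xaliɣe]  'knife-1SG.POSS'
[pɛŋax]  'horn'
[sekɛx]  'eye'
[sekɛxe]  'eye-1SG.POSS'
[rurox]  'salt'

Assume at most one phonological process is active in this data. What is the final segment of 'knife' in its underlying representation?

The stem for 'knife' ends in [ɣ] in [xaliɣe] but [x] in [xalix].
But 'eye' keeps [x] in both environments ([sekɛxe], [sekɛx]), so there is no rule changing /x/ to [ɣ] before the 1SG.POSS suffix.
The underlying segment must be /ɣ/; voiced obstruents become voiceless word-finally, yielding [x] there.

/ɣ/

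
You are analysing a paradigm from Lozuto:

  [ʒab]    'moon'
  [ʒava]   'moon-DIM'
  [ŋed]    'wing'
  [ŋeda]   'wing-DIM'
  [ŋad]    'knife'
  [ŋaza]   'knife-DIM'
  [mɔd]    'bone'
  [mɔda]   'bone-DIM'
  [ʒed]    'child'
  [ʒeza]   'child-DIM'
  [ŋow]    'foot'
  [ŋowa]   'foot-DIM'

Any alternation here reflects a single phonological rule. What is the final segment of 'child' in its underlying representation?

'child' shows [d] ~ [z] at the end of the stem ([ʒed] vs [ʒeza]).
But 'bone' keeps [d] in both environments ([mɔd], [mɔda]), so there is no rule changing /d/ to [z] before the DIM suffix.
So /z/ is underlying, and a rule of word-final hardening — voiced fricatives become stops word-finally — gives [d].

/z/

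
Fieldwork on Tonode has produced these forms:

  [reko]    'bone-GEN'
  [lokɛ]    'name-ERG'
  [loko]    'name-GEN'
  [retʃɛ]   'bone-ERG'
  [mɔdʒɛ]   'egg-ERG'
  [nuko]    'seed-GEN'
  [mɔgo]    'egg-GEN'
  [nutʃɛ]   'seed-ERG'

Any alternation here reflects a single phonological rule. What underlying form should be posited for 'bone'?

In [retʃɛ] and [reko] the final segment of 'bone' alternates: [tʃ] ~ [k].
If /k/ were underlying and a rule turned it into [tʃ] before the ERG suffix, 'name' would also alternate; but it has [k] in both [lokɛ] and [loko].
The underlying segment must be /tʃ/; palato-alveolar /tʃ/ and /dʒ/ become [k] and [g] when no front vowel follows, yielding [k] there.

/retʃ/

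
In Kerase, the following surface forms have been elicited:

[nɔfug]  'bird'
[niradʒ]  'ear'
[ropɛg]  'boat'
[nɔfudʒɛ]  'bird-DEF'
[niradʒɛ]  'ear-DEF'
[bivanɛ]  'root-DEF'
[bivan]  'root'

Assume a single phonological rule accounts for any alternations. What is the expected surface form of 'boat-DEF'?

In [nɔfudʒɛ] and [nɔfug] the final segment of 'bird' alternates: [dʒ] ~ [g].
The stem 'ear' ([niradʒɛ], [niradʒ]) shows [dʒ] unchanged in both environments, so [dʒ] cannot be basic with [g] derived in isolation.
The alternation reflects palatalization before a front vowel: /g/ becomes palato-alveolar [dʒ] before a front vowel. /g/ is underlying.
From [ropɛg] the stem 'boat' is /ropɛg/; before a front vowel this yields [ropɛdʒɛ].

[ropɛdʒɛ]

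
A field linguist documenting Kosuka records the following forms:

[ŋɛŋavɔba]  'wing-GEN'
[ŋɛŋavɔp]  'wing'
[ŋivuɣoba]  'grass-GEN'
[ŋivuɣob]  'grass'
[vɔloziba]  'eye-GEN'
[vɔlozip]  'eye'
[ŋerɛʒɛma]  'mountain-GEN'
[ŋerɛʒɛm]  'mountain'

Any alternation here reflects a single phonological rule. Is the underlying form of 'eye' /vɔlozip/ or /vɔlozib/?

'eye' shows [b] ~ [p] at the end of the stem ([vɔloziba] vs [vɔlozip]).
But 'grass' keeps [b] in both environments ([ŋivuɣoba], [ŋivuɣob]), so there is no rule changing /b/ to [p] in isolation.
Therefore /p/ is basic and [b] is derived by intervocalic voicing (voiceless stops become voiced between vowels).

/vɔlozip/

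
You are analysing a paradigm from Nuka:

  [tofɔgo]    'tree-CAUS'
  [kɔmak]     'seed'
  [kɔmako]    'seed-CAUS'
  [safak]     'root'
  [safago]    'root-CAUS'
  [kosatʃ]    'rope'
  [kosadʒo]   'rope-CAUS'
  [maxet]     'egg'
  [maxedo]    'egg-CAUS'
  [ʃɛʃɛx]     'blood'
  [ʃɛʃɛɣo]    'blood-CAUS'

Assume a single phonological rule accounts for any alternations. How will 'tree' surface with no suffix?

[tofɔk]

The root 'root' surfaces as [safak] and [safago], with a stem-final [k] ~ [g] alternation.
If /k/ were underlying and a rule turned it into [g] before the CAUS suffix, 'seed' would also alternate; but it has [k] in both [kɔmak] and [kɔmako].
The alternation reflects word-final obstruent devoicing: voiced obstruents become voiceless word-finally. /g/ is underlying.
The one attested form of 'tree', [tofɔgo], shows underlying /tofɔg/. Applying the same rule word-finally gives [tofɔk].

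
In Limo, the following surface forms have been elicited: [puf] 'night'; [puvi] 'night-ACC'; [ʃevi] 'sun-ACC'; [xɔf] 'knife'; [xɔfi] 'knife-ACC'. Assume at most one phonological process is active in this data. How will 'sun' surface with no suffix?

[ʃef]

In [puf] and [puvi] the final segment of 'night' alternates: [f] ~ [v].
If /f/ were underlying and a rule turned it into [v] before the ACC suffix, 'knife' would also alternate; but it has [f] in both [xɔf] and [xɔfi].
So /v/ is underlying, and a rule of word-final obstruent devoicing — voiced obstruents become voiceless word-finally — gives [f].
From [ʃevi] the stem 'sun' is /ʃev/; word-finally this yields [ʃef].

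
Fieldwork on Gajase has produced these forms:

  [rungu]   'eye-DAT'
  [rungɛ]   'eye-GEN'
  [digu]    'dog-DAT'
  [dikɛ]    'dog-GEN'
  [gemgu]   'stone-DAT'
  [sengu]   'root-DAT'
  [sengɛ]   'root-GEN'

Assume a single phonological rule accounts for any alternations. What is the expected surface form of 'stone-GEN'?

The GEN morpheme has two allomorphs, [-gɛ] and [-kɛ].
The DAT suffix, which begins with [g], is invariant after every stem; so [g] is not altered by any rule here.
So the underlying form is /-kɛ/, and voiceless stops become voiced after a nasal.
After 'stone', which ends in a nasal, the suffix surfaces as [-gɛ], giving [gemgɛ].

[gemgɛ]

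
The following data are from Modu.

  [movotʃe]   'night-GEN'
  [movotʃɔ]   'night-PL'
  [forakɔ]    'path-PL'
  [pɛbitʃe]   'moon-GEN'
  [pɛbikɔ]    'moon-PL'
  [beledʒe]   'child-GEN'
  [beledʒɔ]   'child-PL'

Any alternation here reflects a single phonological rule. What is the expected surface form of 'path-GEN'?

In [pɛbitʃe] and [pɛbikɔ] the final segment of 'moon' alternates: [tʃ] ~ [k].
The stem 'night' ([movotʃe], [movotʃɔ]) shows [tʃ] unchanged in both environments, so [tʃ] cannot be basic with [k] derived before the PL suffix.
Therefore /k/ is basic and [tʃ] is derived by palatalization before a front vowel (/k/ becomes palato-alveolar [tʃ] before a front vowel).
From [forakɔ] the stem 'path' is /forak/; before a front vowel this yields [foratʃe].

[foratʃe]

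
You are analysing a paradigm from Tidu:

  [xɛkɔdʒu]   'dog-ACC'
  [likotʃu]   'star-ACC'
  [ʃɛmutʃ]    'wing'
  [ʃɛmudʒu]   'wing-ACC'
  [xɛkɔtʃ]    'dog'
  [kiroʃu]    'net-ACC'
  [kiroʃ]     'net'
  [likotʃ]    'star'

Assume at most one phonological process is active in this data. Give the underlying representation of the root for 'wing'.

'wing' shows [tʃ] ~ [dʒ] at the end of the stem ([ʃɛmutʃ] vs [ʃɛmudʒu]).
Compare 'star', with invariant [tʃ] in [likotʃ] and [likotʃu]: an analysis with underlying /tʃ/ and a rule producing [dʒ] before the ACC suffix would wrongly predict alternation here too.
The alternation reflects word-final obstruent devoicing: voiced obstruents become voiceless word-finally. /dʒ/ is underlying.

/ʃɛmudʒ/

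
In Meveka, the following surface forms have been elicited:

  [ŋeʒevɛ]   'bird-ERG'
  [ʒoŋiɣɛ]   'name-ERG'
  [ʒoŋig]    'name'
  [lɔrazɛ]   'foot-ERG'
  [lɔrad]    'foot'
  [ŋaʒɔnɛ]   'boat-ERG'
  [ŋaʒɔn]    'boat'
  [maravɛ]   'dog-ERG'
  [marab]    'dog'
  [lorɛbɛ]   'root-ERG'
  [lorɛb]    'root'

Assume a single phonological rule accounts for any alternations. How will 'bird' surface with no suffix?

In [maravɛ] and [marab] the final segment of 'dog' alternates: [v] ~ [b].
Compare 'root', with invariant [b] in [lorɛbɛ] and [lorɛb]: an analysis with underlying /b/ and a rule producing [v] before the ERG suffix would wrongly predict alternation here too.
So /v/ is underlying, and a rule of word-final hardening — voiced fricatives become stops word-finally — gives [b].
The one attested form of 'bird', [ŋeʒevɛ], shows underlying /ŋeʒev/. Applying the same rule word-finally gives [ŋeʒeb].

[ŋeʒeb]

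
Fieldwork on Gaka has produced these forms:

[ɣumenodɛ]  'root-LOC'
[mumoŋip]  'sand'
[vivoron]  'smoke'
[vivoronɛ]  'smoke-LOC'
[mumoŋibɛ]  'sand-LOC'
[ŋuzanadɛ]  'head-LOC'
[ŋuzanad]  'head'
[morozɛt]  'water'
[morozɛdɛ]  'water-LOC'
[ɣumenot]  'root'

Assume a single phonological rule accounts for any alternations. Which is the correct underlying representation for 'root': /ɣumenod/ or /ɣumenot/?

/ɣumenot/

In [ɣumenodɛ] and [ɣumenot] the final segment of 'root' alternates: [d] ~ [t].
Compare 'head', with invariant [d] in [ŋuzanadɛ] and [ŋuzanad]: an analysis with underlying /d/ and a rule producing [t] in isolation would wrongly predict alternation here too.
So /t/ is underlying, and a rule of intervocalic voicing — voiceless stops become voiced between vowels — gives [d].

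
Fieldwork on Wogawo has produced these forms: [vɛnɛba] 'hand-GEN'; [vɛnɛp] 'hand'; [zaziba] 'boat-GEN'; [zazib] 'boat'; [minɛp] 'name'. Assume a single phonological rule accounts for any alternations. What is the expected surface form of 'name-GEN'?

[minɛba]

'hand' shows [b] ~ [p] at the end of the stem ([vɛnɛba] vs [vɛnɛp]).
But 'boat' keeps [b] in both environments ([zaziba], [zazib]), so there is no rule changing /b/ to [p] in isolation.
The alternation reflects intervocalic voicing: voiceless stops become voiced between vowels. /p/ is underlying.
From [minɛp] the stem 'name' is /minɛp/; between vowels this yields [minɛba].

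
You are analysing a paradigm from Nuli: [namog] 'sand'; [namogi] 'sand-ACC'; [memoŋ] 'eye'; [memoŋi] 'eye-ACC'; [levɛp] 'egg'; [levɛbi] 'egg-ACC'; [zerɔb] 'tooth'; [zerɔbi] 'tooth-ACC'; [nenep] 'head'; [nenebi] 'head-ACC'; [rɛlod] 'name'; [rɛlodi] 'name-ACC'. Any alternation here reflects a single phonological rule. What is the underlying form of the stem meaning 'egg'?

/levɛp/

'egg' shows [p] ~ [b] at the end of the stem ([levɛp] vs [levɛbi]).
But 'tooth' keeps [b] in both environments ([zerɔb], [zerɔbi]), so there is no rule changing /b/ to [p] in isolation.
The underlying segment must be /p/; voiceless stops become voiced between vowels, yielding [b] there.
Hence 'egg' is /levɛp/ underlyingly.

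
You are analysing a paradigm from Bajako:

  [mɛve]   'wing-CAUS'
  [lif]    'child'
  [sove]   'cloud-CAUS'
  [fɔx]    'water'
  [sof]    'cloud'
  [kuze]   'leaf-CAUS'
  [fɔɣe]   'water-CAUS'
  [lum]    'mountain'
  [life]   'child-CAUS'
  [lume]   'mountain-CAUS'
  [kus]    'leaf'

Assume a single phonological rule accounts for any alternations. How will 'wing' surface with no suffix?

The root 'cloud' surfaces as [sove] and [sof], with a stem-final [v] ~ [f] alternation.
Compare 'child', with invariant [f] in [life] and [lif]: an analysis with underlying /f/ and a rule producing [v] before the CAUS suffix would wrongly predict alternation here too.
The alternation reflects word-final obstruent devoicing: voiced obstruents become voiceless word-finally. /v/ is underlying.
From [mɛve] the stem 'wing' is /mɛv/; word-finally this yields [mɛf].

[mɛf]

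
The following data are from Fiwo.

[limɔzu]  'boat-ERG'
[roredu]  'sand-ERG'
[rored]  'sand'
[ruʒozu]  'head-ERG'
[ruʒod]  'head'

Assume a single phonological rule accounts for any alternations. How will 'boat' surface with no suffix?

In [ruʒozu] and [ruʒod] the final segment of 'head' alternates: [z] ~ [d].
Compare 'sand', with invariant [d] in [roredu] and [rored]: an analysis with underlying /d/ and a rule producing [z] before the ERG suffix would wrongly predict alternation here too.
Therefore /z/ is basic and [d] is derived by word-final hardening (voiced fricatives become stops word-finally).
From [limɔzu] the stem 'boat' is /limɔz/; word-finally this yields [limɔd].

[limɔd]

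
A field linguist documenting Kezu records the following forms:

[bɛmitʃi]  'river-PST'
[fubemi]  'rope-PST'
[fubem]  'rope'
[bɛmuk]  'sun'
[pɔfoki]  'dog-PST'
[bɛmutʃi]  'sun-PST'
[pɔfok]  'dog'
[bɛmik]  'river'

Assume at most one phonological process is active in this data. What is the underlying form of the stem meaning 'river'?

/bɛmitʃ/

'river' shows [k] ~ [tʃ] at the end of the stem ([bɛmik] vs [bɛmitʃi]).
But 'dog' keeps [k] in both environments ([pɔfok], [pɔfoki]), so there is no rule changing /k/ to [tʃ] before the PST suffix.
The underlying segment must be /tʃ/; palato-alveolar /tʃ/ becomes [k] when no front vowel follows, yielding [k] there.
The underlying form of 'river' is therefore /bɛmitʃ/.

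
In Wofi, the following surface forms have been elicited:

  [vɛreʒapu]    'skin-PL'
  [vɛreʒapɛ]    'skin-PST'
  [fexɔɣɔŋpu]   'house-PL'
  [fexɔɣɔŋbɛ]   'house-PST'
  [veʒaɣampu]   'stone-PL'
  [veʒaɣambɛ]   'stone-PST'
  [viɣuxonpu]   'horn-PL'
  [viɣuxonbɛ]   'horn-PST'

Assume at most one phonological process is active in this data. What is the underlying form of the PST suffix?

The PST morpheme has two allomorphs, [-bɛ] and [-pɛ].
By contrast the PL suffix keeps its initial [p] throughout — that segment must be underlying.
So the underlying form is /-bɛ/, and voiced stops become voiceless after a vowel.

/-bɛ/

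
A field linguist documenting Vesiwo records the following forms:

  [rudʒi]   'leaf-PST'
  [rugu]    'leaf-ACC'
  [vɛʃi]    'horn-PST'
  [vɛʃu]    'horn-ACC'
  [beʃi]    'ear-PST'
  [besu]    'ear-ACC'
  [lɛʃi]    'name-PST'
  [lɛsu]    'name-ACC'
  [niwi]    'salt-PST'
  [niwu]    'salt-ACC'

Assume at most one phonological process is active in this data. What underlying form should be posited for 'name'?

The stem for 'name' ends in [ʃ] in [lɛʃi] but [s] in [lɛsu].
Compare 'horn', with invariant [ʃ] in [vɛʃi] and [vɛʃu]: an analysis with underlying /ʃ/ and a rule producing [s] before the ACC suffix would wrongly predict alternation here too.
Therefore /s/ is basic and [ʃ] is derived by palatalization before a front vowel (/g/ and /s/ become palato-alveolar [dʒ] and [ʃ] before a front vowel).
Hence 'name' is /lɛs/ underlyingly.

/lɛs/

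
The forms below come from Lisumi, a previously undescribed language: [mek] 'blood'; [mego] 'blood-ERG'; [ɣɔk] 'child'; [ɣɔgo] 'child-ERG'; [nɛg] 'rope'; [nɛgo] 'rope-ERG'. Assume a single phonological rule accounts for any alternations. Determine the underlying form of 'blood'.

/mek/

In [mek] and [mego] the final segment of 'blood' alternates: [k] ~ [g].
But 'rope' keeps [g] in both environments ([nɛg], [nɛgo]), so there is no rule changing /g/ to [k] in isolation.
The underlying segment must be /k/; voiceless stops become voiced between vowels, yielding [g] there.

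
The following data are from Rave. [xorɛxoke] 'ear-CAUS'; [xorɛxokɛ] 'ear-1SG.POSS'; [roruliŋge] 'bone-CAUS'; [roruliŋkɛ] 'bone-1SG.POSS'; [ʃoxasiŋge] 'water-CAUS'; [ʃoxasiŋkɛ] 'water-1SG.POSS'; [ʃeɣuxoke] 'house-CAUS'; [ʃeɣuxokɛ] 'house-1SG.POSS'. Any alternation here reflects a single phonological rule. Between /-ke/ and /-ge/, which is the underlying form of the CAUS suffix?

/-ge/

The CAUS suffix surfaces as [-ge] and [-ke], depending on the final segment of the stem.
By contrast the 1SG.POSS suffix keeps its initial [k] throughout — that segment must be underlying.
So the underlying form is /-ge/, and voiced stops become voiceless after a vowel.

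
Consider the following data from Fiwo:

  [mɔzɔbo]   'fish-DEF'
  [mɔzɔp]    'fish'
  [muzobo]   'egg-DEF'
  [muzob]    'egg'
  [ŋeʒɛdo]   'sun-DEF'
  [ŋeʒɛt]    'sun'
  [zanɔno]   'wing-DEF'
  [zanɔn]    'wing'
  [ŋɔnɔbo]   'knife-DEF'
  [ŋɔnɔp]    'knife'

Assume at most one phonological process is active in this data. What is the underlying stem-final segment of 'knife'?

In [ŋɔnɔbo] and [ŋɔnɔp] the final segment of 'knife' alternates: [b] ~ [p].
But 'egg' keeps [b] in both environments ([muzobo], [muzob]), so there is no rule changing /b/ to [p] in isolation.
So /p/ is underlying, and a rule of intervocalic voicing — voiceless stops become voiced between vowels — gives [b].

/p/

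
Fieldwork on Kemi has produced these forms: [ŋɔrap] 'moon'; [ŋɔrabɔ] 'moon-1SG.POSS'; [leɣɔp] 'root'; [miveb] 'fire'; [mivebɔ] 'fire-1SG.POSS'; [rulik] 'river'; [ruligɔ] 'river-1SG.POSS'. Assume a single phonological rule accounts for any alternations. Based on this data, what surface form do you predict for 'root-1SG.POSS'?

In [ŋɔrap] and [ŋɔrabɔ] the final segment of 'moon' alternates: [p] ~ [b].
The stem 'fire' ([miveb], [mivebɔ]) shows [b] unchanged in both environments, so [b] cannot be basic with [p] derived in isolation.
So /p/ is underlying, and a rule of intervocalic voicing — voiceless stops become voiced between vowels — gives [b].
The one attested form of 'root', [leɣɔp], shows underlying /leɣɔp/. Applying the same rule between vowels gives [leɣɔbɔ].

[leɣɔbɔ]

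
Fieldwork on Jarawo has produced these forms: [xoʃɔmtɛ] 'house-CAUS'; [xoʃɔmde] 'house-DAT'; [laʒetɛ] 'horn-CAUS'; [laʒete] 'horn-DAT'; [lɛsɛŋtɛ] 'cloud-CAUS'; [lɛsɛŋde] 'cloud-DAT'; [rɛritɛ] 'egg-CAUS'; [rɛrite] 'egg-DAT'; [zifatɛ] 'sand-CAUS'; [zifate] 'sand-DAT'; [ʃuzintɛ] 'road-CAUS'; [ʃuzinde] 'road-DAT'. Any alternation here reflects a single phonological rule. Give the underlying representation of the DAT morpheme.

The DAT morpheme has two allomorphs, [-de] and [-te].
By contrast the CAUS suffix keeps its initial [t] throughout — that segment must be underlying.
The DAT suffix is therefore /-de/ underlyingly, with post-vocalic devoicing: voiced stops become voiceless after a vowel.

/-de/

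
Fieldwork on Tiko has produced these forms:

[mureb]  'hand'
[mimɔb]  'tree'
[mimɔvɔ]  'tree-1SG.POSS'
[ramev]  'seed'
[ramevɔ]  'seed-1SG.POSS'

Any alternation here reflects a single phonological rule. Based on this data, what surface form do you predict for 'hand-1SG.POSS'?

'tree' shows [b] ~ [v] at the end of the stem ([mimɔb] vs [mimɔvɔ]).
If /v/ were underlying and a rule turned it into [b] in isolation, 'seed' would also alternate; but it has [v] in both [ramev] and [ramevɔ].
So /b/ is underlying, and a rule of intervocalic spirantization — voiced stops become fricatives between vowels — gives [v].
The one attested form of 'hand', [mureb], shows underlying /mureb/. Applying the same rule between vowels gives [murevɔ].

[murevɔ]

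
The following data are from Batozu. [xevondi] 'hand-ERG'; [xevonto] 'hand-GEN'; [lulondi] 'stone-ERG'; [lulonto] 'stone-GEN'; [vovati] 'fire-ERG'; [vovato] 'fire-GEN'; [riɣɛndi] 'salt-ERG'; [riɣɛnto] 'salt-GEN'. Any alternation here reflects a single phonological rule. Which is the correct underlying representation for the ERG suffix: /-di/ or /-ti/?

/-di/

The ERG suffix surfaces as [-di] and [-ti], depending on the final segment of the stem.
By contrast the GEN suffix keeps its initial [t] throughout — that segment must be underlying.
So the underlying form is /-di/, and voiced stops become voiceless after a vowel.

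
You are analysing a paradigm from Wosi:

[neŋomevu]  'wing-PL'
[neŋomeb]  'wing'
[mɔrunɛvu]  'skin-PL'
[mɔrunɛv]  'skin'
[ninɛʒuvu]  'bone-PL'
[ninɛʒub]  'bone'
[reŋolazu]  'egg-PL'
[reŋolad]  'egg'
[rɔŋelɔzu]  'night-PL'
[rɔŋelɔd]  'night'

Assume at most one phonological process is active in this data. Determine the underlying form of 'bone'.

In [ninɛʒuvu] and [ninɛʒub] the final segment of 'bone' alternates: [v] ~ [b].
If /v/ were underlying and a rule turned it into [b] in isolation, 'skin' would also alternate; but it has [v] in both [mɔrunɛvu] and [mɔrunɛv].
So /b/ is underlying, and a rule of intervocalic spirantization — voiced stops become fricatives between vowels — gives [v].
Hence 'bone' is /ninɛʒub/ underlyingly.

/ninɛʒub/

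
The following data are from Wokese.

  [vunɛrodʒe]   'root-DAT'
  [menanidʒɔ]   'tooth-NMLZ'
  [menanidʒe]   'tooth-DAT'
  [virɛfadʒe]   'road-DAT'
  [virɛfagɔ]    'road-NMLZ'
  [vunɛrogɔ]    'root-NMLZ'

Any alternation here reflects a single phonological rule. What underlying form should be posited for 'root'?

'root' shows [g] ~ [dʒ] at the end of the stem ([vunɛrogɔ] vs [vunɛrodʒe]).
The stem 'tooth' ([menanidʒɔ], [menanidʒe]) shows [dʒ] unchanged in both environments, so [dʒ] cannot be basic with [g] derived before the NMLZ suffix.
So /g/ is underlying, and a rule of palatalization before a front vowel — /g/ becomes palato-alveolar [dʒ] before a front vowel — gives [dʒ].
So 'root' = /vunɛrog/.

/vunɛrog/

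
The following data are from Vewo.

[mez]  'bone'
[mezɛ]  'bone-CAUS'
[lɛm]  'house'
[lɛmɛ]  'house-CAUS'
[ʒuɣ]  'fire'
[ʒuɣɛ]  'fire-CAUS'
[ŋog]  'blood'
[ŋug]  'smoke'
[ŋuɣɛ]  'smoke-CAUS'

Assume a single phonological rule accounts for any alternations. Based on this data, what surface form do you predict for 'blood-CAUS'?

The root 'smoke' surfaces as [ŋug] and [ŋuɣɛ], with a stem-final [g] ~ [ɣ] alternation.
But 'fire' keeps [ɣ] in both environments ([ʒuɣ], [ʒuɣɛ]), so there is no rule changing /ɣ/ to [g] in isolation.
The underlying segment must be /g/; voiced stops become fricatives between vowels, yielding [ɣ] there.
From [ŋog] the stem 'blood' is /ŋog/; between vowels this yields [ŋoɣɛ].

[ŋoɣɛ]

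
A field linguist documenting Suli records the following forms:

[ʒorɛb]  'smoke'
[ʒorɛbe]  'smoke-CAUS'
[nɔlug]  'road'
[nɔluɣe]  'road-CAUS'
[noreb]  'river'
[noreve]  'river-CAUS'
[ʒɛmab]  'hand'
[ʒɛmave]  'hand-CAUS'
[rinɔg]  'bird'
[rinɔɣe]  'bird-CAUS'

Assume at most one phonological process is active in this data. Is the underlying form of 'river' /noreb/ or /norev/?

/norev/

The stem for 'river' ends in [b] in [noreb] but [v] in [noreve].
Compare 'smoke', with invariant [b] in [ʒorɛb] and [ʒorɛbe]: an analysis with underlying /b/ and a rule producing [v] before the CAUS suffix would wrongly predict alternation here too.
The underlying segment must be /v/; voiced fricatives become stops word-finally, yielding [b] there.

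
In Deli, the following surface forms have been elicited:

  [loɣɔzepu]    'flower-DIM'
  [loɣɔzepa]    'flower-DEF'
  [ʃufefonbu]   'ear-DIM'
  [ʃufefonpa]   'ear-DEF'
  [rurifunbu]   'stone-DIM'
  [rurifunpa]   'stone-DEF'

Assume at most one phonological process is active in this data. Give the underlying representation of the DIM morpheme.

The DIM morpheme has two allomorphs, [-bu] and [-pu].
By contrast the DEF suffix keeps its initial [p] throughout — that segment must be underlying.
So the underlying form is /-bu/, and voiced stops become voiceless after a vowel.

/-bu/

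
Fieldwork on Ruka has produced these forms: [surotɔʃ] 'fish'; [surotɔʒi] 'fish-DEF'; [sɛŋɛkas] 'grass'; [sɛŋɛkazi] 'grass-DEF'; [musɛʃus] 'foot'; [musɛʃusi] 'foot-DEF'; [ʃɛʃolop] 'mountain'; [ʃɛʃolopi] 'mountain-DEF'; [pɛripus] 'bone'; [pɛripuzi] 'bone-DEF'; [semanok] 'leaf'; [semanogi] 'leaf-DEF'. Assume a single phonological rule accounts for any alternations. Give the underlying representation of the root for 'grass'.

The root 'grass' surfaces as [sɛŋɛkas] and [sɛŋɛkazi], with a stem-final [s] ~ [z] alternation.
The stem 'foot' ([musɛʃus], [musɛʃusi]) shows [s] unchanged in both environments, so [s] cannot be basic with [z] derived before the DEF suffix.
Therefore /z/ is basic and [s] is derived by word-final obstruent devoicing (voiced obstruents become voiceless word-finally).
So 'grass' = /sɛŋɛkaz/.

/sɛŋɛkaz/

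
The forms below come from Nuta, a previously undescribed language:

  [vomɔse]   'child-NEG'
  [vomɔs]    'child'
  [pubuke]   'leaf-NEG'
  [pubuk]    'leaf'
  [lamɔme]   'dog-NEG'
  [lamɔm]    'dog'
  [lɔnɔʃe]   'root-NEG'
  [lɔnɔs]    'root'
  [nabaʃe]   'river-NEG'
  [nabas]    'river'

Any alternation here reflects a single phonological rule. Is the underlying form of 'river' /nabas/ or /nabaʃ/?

'river' shows [ʃ] ~ [s] at the end of the stem ([nabaʃe] vs [nabas]).
Compare 'child', with invariant [s] in [vomɔse] and [vomɔs]: an analysis with underlying /s/ and a rule producing [ʃ] before the NEG suffix would wrongly predict alternation here too.
Therefore /ʃ/ is basic and [s] is derived by depalatalization (palato-alveolar /ʃ/ becomes [s] when no front vowel follows).

/nabaʃ/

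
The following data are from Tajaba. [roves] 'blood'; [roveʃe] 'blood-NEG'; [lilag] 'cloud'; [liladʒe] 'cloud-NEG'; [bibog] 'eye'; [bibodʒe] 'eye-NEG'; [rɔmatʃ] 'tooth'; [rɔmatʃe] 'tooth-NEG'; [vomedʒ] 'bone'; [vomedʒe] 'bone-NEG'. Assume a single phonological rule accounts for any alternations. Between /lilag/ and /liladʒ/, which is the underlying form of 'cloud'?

/lilag/

The stem for 'cloud' ends in [g] in [lilag] but [dʒ] in [liladʒe].
But 'bone' keeps [dʒ] in both environments ([vomedʒ], [vomedʒe]), so there is no rule changing /dʒ/ to [g] in isolation.
The underlying segment must be /g/; /g/ and /s/ become palato-alveolar [dʒ] and [ʃ] before a front vowel, yielding [dʒ] there.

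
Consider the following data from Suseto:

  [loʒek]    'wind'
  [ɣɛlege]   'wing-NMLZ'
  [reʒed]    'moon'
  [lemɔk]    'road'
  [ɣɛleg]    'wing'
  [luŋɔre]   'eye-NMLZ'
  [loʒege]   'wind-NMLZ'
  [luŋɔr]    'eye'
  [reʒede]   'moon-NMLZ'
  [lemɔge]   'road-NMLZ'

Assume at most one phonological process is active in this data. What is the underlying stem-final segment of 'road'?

/k/

In [lemɔk] and [lemɔge] the final segment of 'road' alternates: [k] ~ [g].
Compare 'wing', with invariant [g] in [ɣɛleg] and [ɣɛlege]: an analysis with underlying /g/ and a rule producing [k] in isolation would wrongly predict alternation here too.
Therefore /k/ is basic and [g] is derived by intervocalic voicing (voiceless stops become voiced between vowels).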